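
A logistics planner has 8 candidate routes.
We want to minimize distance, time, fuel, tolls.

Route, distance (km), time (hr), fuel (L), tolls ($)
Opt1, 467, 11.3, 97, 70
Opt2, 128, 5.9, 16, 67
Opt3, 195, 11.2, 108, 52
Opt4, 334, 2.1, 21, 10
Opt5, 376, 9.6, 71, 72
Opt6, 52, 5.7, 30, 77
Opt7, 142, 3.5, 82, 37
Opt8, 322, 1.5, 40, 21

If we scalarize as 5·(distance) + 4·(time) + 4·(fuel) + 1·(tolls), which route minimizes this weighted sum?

Opt1: 5·467 + 4·11.3 + 4·97 + 1·70 = 2838.2
Opt2: 5·128 + 4·5.9 + 4·16 + 1·67 = 794.6
Opt3: 5·195 + 4·11.2 + 4·108 + 1·52 = 1503.8
Opt4: 5·334 + 4·2.1 + 4·21 + 1·10 = 1772.4
Opt5: 5·376 + 4·9.6 + 4·71 + 1·72 = 2274.4
Opt6: 5·52 + 4·5.7 + 4·30 + 1·77 = 479.8
Opt7: 5·142 + 4·3.5 + 4·82 + 1·37 = 1089.0
Opt8: 5·322 + 4·1.5 + 4·40 + 1·21 = 1797.0
Lowest: Opt6 at 479.8.

Opt6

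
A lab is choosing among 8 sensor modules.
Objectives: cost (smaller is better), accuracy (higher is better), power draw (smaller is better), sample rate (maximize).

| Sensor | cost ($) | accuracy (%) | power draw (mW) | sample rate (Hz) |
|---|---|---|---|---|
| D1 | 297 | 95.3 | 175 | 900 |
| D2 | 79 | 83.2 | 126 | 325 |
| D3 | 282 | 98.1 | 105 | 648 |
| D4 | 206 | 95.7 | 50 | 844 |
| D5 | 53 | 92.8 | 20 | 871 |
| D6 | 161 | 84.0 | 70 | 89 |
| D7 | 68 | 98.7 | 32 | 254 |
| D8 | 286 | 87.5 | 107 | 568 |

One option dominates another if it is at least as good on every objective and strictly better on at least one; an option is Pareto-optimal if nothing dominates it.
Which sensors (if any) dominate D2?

D5

D5: cost 53≤79, accuracy 92.8≥83.2, power draw 20≤126, sample rate 871≥325 — dominates D2.
Others (D1, D3, D4, D6, D7, D8) are each worse than D2 on at least one objective.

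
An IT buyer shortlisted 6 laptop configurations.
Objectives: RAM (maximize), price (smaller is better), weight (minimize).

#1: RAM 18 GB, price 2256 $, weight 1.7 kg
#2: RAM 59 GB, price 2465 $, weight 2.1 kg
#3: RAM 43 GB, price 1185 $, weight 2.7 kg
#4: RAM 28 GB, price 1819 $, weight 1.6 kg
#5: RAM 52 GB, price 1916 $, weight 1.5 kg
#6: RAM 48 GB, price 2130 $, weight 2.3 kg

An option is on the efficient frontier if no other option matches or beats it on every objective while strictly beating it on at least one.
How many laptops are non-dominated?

#1: dominated by #4 (RAM 28≥18, price 1819≤2256, weight 1.6≤1.7).
#2: not dominated (best RAM).
#3: not dominated (best price).
#4: not dominated.
#5: not dominated (best weight).
#6: dominated by #5 (RAM 52≥48, price 1916≤2130, weight 1.5≤2.3).
Pareto-optimal: #2, #3, #4, #5 → 4.

4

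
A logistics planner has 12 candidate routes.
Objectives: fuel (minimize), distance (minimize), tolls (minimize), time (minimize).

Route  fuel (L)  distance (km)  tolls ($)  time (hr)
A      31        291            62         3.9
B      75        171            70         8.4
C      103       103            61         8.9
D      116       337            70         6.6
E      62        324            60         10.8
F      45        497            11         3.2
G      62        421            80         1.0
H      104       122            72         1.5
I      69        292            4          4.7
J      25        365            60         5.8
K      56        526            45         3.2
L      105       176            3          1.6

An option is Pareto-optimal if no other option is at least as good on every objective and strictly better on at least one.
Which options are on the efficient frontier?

A: not dominated.
B: not dominated.
C: not dominated (best distance).
D: dominated by A (fuel 31≤116, distance 291≤337, tolls 62≤70, time 3.9≤6.6).
E: not dominated.
F: not dominated.
G: not dominated (best time).
H: not dominated.
I: not dominated.
J: not dominated (best fuel).
K: dominated by F (fuel 45≤56, distance 497≤526, tolls 11≤45, time 3.2≤3.2).
L: not dominated (best tolls).

A, B, C, E, F, G, H, I, J, L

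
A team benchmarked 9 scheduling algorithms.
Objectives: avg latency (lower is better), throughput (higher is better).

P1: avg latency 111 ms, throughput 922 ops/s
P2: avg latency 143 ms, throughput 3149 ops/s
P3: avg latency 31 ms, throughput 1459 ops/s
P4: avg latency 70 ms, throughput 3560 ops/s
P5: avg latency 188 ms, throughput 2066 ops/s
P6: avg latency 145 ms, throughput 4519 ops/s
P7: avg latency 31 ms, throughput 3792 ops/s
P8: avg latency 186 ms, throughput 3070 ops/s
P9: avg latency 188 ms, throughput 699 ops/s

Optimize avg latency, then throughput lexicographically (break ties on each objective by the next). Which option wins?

P7

First minimize avg latency: best is 31, kept {P3, P7}.
Then maximize throughput: best is 3792, kept {P7}.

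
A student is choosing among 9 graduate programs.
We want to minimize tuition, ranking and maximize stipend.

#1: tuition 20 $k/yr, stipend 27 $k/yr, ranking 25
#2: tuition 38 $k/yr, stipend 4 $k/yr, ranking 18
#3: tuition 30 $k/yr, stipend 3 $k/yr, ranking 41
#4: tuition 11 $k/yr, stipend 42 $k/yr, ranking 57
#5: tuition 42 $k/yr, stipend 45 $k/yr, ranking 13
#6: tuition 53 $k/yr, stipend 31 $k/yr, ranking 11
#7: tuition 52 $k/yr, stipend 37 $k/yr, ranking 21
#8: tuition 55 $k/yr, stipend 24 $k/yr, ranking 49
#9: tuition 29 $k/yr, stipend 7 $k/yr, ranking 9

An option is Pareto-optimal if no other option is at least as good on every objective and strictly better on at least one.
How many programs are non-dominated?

#1: not dominated.
#2: dominated by #9 (tuition 29≤38, stipend 7≥4, ranking 9≤18).
#3: dominated by #1 (tuition 20≤30, stipend 27≥3, ranking 25≤41).
#4: not dominated (best tuition).
#5: not dominated (best stipend).
#6: not dominated.
#7: dominated by #5 (tuition 42≤52, stipend 45≥37, ranking 13≤21).
#8: dominated by #1 (tuition 20≤55, stipend 27≥24, ranking 25≤49).
#9: not dominated (best ranking).
Pareto-optimal: #1, #4, #5, #6, #9 → 5.

5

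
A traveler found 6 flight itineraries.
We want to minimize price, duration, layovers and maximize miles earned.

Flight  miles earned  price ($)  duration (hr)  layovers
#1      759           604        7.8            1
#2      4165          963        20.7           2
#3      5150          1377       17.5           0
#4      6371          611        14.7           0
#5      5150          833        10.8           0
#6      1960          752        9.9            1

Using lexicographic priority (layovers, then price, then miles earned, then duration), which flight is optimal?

#4

First minimize layovers: best is 0, kept {#3, #4, #5}.
Then minimize price: best is 611, kept {#4}.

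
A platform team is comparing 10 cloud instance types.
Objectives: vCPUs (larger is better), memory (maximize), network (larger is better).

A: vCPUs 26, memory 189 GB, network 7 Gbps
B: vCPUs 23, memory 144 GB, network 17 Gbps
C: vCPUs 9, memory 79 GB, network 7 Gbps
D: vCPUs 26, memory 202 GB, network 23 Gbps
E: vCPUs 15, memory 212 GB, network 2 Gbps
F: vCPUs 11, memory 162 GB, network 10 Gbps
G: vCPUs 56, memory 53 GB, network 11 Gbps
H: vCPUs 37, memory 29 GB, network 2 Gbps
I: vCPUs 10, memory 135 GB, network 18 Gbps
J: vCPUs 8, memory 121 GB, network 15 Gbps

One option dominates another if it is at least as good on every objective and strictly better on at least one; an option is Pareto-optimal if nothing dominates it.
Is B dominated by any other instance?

Yes

D vs B: vCPUs 26≥23, memory 202≥144, network 23≥17 — D is at least as good on every objective and strictly better on at least one, so D dominates B.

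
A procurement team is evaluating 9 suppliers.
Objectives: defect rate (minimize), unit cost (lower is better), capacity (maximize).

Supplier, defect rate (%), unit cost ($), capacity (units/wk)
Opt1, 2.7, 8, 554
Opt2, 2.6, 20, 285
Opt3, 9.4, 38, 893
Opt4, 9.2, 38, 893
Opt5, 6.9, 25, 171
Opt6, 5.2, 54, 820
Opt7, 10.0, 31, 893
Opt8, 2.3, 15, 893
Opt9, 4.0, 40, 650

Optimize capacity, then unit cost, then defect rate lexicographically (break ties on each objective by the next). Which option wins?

First maximize capacity: best is 893, kept {Opt3, Opt4, Opt7, Opt8}.
Then minimize unit cost: best is 15, kept {Opt8}.

Opt8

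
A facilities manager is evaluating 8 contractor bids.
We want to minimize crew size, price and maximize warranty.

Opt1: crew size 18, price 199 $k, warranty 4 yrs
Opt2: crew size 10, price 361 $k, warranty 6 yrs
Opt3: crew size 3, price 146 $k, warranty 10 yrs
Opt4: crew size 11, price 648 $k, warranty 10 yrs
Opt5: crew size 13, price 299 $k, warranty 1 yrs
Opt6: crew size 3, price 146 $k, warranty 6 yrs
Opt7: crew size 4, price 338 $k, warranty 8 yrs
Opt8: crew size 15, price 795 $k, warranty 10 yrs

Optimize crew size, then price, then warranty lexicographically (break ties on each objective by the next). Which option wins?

First minimize crew size: best is 3, kept {Opt3, Opt6}.
Then minimize price: best is 146, kept {Opt3, Opt6}.
Then maximize warranty: best is 10, kept {Opt3}.

Opt3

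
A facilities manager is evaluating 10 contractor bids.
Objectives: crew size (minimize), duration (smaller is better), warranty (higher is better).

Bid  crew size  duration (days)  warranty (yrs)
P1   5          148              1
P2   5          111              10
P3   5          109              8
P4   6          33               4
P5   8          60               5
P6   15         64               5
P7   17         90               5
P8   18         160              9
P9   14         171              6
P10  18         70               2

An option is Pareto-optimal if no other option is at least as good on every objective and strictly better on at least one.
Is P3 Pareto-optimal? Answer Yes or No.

P1: worse on duration (148 vs 109).
P2: worse on duration (111 vs 109).
P4: worse on crew size (6 vs 5).
P5: worse on crew size (8 vs 5).
P6: worse on crew size (15 vs 5).
P7: worse on crew size (17 vs 5).
P8: worse on crew size (18 vs 5).
P9: worse on crew size (14 vs 5).
P10: worse on crew size (18 vs 5).
No option is at least as good as P3 on every objective and strictly better on one.

Yes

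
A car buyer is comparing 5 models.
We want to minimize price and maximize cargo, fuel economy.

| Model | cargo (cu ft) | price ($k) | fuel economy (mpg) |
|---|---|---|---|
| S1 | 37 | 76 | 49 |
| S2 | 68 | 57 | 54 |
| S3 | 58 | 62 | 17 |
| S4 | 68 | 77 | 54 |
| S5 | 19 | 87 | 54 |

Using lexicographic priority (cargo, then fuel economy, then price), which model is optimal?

First maximize cargo: best is 68, kept {S2, S4}.
Then maximize fuel economy: best is 54, kept {S2, S4}.
Then minimize price: best is 57, kept {S2}.

S2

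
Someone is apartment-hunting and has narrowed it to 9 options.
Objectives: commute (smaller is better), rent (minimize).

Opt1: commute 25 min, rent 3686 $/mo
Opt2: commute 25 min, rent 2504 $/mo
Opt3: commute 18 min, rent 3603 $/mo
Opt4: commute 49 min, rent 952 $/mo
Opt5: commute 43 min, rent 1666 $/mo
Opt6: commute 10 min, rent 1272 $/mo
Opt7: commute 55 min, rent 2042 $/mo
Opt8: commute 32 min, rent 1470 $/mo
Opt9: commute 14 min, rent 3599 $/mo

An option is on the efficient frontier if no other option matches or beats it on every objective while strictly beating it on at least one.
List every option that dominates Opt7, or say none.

Opt4, Opt5, Opt6, Opt8

Opt4: commute 49≤55, rent 952≤2042 — dominates Opt7.
Opt5: commute 43≤55, rent 1666≤2042 — dominates Opt7.
Opt6: commute 10≤55, rent 1272≤2042 — dominates Opt7.
Opt8: commute 32≤55, rent 1470≤2042 — dominates Opt7.
Others (Opt1, Opt2, Opt3, Opt9) are each worse than Opt7 on at least one objective.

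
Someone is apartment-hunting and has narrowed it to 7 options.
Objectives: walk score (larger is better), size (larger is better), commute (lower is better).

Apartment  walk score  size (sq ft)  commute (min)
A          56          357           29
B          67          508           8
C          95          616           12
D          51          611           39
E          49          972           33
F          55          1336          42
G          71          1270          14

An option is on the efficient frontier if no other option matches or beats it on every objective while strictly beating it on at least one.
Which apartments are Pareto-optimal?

A: dominated by B (walk score 67≥56, size 508≥357, commute 8≤29).
B: not dominated (best commute).
C: not dominated (best walk score).
D: dominated by C (walk score 95≥51, size 616≥611, commute 12≤39).
E: dominated by G (walk score 71≥49, size 1270≥972, commute 14≤33).
F: not dominated (best size).
G: not dominated.

B, C, F, G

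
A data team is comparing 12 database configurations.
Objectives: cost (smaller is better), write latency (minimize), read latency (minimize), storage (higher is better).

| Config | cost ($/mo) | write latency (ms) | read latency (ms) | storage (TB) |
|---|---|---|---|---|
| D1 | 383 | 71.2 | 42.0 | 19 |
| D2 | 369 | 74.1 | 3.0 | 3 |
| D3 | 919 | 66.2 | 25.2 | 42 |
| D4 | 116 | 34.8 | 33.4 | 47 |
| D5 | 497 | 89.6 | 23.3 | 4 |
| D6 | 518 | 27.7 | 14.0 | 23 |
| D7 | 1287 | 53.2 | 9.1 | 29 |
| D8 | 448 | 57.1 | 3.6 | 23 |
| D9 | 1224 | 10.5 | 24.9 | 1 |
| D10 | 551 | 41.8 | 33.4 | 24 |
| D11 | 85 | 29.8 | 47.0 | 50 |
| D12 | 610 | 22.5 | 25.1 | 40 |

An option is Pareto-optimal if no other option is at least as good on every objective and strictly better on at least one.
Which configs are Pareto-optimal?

D1: dominated by D4 (cost 116≤383, write latency 34.8≤71.2, read latency 33.4≤42.0, storage 47≥19).
D2: not dominated (best read latency).
D3: not dominated.
D4: not dominated.
D5: dominated by D8 (cost 448≤497, write latency 57.1≤89.6, read latency 3.6≤23.3, storage 23≥4).
D6: not dominated.
D7: not dominated.
D8: not dominated.
D9: not dominated (best write latency).
D10: dominated by D4 (cost 116≤551, write latency 34.8≤41.8, read latency 33.4≤33.4, storage 47≥24).
D11: not dominated (best cost).
D12: not dominated.

D2, D3, D4, D6, D7, D8, D9, D11, D12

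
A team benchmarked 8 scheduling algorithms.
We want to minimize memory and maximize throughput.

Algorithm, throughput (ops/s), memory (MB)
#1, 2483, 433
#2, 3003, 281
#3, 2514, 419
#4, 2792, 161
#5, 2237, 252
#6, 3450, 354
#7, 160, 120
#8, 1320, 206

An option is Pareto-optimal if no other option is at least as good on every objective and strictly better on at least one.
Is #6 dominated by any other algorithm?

No

#1: worse on throughput (2483 vs 3450).
#2: worse on throughput (3003 vs 3450).
#3: worse on throughput (2514 vs 3450).
#4: worse on throughput (2792 vs 3450).
#5: worse on throughput (2237 vs 3450).
#7: worse on throughput (160 vs 3450).
#8: worse on throughput (1320 vs 3450).
No option is at least as good as #6 on every objective and strictly better on one.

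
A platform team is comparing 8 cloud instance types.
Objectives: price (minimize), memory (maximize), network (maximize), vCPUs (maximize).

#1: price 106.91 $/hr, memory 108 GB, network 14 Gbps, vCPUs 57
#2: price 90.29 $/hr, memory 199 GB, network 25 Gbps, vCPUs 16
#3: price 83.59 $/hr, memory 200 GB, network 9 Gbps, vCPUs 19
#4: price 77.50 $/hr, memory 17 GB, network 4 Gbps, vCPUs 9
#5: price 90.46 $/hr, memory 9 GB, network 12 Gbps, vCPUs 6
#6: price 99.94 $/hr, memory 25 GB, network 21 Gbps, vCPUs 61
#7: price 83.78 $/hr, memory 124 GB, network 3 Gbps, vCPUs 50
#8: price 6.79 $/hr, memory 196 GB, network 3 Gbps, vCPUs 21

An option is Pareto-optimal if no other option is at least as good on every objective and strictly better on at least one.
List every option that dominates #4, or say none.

#1: worse on price (106.91 vs 77.50).
#2: worse on price (90.29 vs 77.50).
#3: worse on price (83.59 vs 77.50).
#5: worse on price (90.46 vs 77.50).
#6: worse on price (99.94 vs 77.50).
#7: worse on price (83.78 vs 77.50).
#8: worse on network (3 vs 4).
No option dominates #4.

none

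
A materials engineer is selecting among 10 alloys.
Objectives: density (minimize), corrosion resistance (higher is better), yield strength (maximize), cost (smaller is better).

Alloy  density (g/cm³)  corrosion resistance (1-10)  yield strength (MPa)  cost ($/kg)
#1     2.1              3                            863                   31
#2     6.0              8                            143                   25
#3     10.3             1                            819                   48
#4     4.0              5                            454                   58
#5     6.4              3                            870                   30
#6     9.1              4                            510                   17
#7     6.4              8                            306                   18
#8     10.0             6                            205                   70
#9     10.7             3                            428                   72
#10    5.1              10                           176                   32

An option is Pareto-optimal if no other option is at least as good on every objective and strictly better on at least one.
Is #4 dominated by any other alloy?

#1: worse on corrosion resistance (3 vs 5).
#2: worse on density (6.0 vs 4.0).
#3: worse on density (10.3 vs 4.0).
#5: worse on density (6.4 vs 4.0).
#6: worse on density (9.1 vs 4.0).
#7: worse on density (6.4 vs 4.0).
#8: worse on density (10.0 vs 4.0).
#9: worse on density (10.7 vs 4.0).
#10: worse on density (5.1 vs 4.0).
No option is at least as good as #4 on every objective and strictly better on one.

No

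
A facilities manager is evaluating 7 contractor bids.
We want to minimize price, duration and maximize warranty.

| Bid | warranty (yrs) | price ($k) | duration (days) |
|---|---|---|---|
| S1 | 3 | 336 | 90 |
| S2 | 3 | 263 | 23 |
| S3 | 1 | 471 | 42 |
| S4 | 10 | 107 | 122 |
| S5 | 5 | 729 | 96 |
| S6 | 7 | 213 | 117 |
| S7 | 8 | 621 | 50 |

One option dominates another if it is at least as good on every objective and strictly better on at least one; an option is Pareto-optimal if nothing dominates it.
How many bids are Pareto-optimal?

4

S1: dominated by S2 (warranty 3≥3, price 263≤336, duration 23≤90).
S2: not dominated (best duration).
S3: dominated by S2 (warranty 3≥1, price 263≤471, duration 23≤42).
S4: not dominated (best warranty).
S5: dominated by S7 (warranty 8≥5, price 621≤729, duration 50≤96).
S6: not dominated.
S7: not dominated.
Pareto-optimal: S2, S4, S6, S7 → 4.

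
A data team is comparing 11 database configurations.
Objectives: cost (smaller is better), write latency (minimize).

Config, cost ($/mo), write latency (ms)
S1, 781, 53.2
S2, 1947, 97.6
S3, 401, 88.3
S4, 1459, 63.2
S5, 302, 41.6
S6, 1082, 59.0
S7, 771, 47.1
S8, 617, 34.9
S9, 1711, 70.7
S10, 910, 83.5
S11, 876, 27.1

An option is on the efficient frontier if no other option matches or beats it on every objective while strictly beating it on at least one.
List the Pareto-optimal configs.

S1: dominated by S5 (cost 302≤781, write latency 41.6≤53.2).
S2: dominated by S1 (cost 781≤1947, write latency 53.2≤97.6).
S3: dominated by S5 (cost 302≤401, write latency 41.6≤88.3).
S4: dominated by S1 (cost 781≤1459, write latency 53.2≤63.2).
S5: not dominated (best cost).
S6: dominated by S1 (cost 781≤1082, write latency 53.2≤59.0).
S7: dominated by S5 (cost 302≤771, write latency 41.6≤47.1).
S8: not dominated.
S9: dominated by S1 (cost 781≤1711, write latency 53.2≤70.7).
S10: dominated by S1 (cost 781≤910, write latency 53.2≤83.5).
S11: not dominated (best write latency).

S5, S8, S11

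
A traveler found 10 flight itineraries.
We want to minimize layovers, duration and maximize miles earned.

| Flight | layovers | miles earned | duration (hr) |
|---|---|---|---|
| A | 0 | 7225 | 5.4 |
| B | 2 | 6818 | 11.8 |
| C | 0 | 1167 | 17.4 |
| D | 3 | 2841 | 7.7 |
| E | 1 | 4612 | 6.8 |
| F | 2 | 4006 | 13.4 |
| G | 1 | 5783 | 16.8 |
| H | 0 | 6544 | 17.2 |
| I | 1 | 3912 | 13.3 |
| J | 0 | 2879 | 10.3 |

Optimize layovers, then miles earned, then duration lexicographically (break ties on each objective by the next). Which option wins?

A

First minimize layovers: best is 0, kept {A, C, H, J}.
Then maximize miles earned: best is 7225, kept {A}.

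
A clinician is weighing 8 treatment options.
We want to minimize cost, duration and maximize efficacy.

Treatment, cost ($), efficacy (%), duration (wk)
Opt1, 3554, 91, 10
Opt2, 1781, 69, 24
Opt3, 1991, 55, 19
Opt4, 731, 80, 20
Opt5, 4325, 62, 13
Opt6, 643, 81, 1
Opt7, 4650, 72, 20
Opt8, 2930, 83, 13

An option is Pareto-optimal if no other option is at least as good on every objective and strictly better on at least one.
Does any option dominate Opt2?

Yes

Opt4 vs Opt2: cost 731≤1781, efficacy 80≥69, duration 20≤24 — Opt4 is at least as good on every objective and strictly better on at least one, so Opt4 dominates Opt2.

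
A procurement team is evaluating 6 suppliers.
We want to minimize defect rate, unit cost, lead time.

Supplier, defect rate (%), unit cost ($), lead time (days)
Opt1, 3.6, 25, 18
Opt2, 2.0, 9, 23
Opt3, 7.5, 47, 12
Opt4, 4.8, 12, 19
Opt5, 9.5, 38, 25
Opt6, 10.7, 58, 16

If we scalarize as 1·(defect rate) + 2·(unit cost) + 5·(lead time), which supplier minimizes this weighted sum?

Opt1: 1·3.6 + 2·25 + 5·18 = 143.6
Opt2: 1·2.0 + 2·9 + 5·23 = 135.0
Opt3: 1·7.5 + 2·47 + 5·12 = 161.5
Opt4: 1·4.8 + 2·12 + 5·19 = 123.8
Opt5: 1·9.5 + 2·38 + 5·25 = 210.5
Opt6: 1·10.7 + 2·58 + 5·16 = 206.7
Lowest: Opt4 at 123.8.

Opt4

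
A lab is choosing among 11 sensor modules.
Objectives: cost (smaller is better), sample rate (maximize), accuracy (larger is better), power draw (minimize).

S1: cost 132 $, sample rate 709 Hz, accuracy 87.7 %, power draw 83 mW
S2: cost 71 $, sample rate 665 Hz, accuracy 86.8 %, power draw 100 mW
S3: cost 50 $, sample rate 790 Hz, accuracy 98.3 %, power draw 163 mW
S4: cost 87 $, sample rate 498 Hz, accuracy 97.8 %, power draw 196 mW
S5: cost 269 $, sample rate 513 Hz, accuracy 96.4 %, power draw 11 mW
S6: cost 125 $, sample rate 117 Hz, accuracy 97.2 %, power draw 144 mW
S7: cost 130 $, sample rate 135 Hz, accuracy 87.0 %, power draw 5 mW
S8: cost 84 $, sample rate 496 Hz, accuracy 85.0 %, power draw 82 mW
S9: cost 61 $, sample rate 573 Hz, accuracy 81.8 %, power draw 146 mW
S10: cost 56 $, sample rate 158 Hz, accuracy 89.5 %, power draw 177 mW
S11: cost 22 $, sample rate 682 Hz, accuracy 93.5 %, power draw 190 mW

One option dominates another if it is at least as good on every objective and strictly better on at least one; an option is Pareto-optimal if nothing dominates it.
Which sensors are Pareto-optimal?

S1, S2, S3, S5, S6, S7, S8, S9, S11

S1: not dominated.
S2: not dominated.
S3: not dominated (best sample rate).
S4: dominated by S3 (cost 50≤87, sample rate 790≥498, accuracy 98.3≥97.8, power draw 163≤196).
S5: not dominated.
S6: not dominated.
S7: not dominated (best power draw).
S8: not dominated.
S9: not dominated.
S10: dominated by S3 (cost 50≤56, sample rate 790≥158, accuracy 98.3≥89.5, power draw 163≤177).
S11: not dominated (best cost).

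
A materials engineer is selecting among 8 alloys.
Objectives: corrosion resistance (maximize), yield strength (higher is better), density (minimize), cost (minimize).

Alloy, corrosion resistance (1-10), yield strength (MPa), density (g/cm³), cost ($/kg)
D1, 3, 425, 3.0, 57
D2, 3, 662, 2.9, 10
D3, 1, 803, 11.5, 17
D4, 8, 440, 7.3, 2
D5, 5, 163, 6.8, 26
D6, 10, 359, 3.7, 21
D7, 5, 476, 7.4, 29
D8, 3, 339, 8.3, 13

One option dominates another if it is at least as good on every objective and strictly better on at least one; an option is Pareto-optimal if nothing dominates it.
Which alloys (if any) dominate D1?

D2

D2: corrosion resistance 3≥3, yield strength 662≥425, density 2.9≤3.0, cost 10≤57 — dominates D1.
Others (D3, D4, D5, D6, D7, D8) are each worse than D1 on at least one objective.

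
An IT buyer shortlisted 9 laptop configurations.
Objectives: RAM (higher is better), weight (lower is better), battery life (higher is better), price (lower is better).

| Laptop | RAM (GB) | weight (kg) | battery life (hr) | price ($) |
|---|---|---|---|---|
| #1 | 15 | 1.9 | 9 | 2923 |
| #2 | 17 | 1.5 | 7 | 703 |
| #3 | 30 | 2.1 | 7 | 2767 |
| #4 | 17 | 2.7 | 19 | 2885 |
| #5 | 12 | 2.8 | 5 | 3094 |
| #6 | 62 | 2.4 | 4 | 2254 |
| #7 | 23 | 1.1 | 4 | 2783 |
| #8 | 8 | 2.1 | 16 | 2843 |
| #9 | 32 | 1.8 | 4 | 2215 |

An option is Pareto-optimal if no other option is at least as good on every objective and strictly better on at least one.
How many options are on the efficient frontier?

8

#1: not dominated.
#2: not dominated (best price).
#3: not dominated.
#4: not dominated (best battery life).
#5: dominated by #1 (RAM 15≥12, weight 1.9≤2.8, battery life 9≥5, price 2923≤3094).
#6: not dominated (best RAM).
#7: not dominated (best weight).
#8: not dominated.
#9: not dominated.
Pareto-optimal: #1, #2, #3, #4, #6, #7, #8, #9 → 8.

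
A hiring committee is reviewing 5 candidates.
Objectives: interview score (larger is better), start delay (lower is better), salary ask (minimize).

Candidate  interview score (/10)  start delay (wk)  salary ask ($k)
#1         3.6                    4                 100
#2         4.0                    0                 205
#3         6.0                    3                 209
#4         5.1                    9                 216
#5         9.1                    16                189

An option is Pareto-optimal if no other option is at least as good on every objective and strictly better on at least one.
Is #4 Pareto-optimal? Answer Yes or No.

No

#3 vs #4: interview score 6.0≥5.1, start delay 3≤9, salary ask 209≤216 — #3 is at least as good on every objective and strictly better on at least one, so #3 dominates #4.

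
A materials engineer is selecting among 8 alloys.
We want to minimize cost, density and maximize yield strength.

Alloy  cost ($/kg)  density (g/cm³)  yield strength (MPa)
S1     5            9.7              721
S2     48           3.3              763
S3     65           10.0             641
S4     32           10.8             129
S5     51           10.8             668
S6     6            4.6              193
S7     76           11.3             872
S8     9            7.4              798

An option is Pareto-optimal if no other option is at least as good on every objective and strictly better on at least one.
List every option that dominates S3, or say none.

S1: cost 5≤65, density 9.7≤10.0, yield strength 721≥641 — dominates S3.
S2: cost 48≤65, density 3.3≤10.0, yield strength 763≥641 — dominates S3.
S8: cost 9≤65, density 7.4≤10.0, yield strength 798≥641 — dominates S3.
Others (S4, S5, S6, S7) are each worse than S3 on at least one objective.

S1, S2, S8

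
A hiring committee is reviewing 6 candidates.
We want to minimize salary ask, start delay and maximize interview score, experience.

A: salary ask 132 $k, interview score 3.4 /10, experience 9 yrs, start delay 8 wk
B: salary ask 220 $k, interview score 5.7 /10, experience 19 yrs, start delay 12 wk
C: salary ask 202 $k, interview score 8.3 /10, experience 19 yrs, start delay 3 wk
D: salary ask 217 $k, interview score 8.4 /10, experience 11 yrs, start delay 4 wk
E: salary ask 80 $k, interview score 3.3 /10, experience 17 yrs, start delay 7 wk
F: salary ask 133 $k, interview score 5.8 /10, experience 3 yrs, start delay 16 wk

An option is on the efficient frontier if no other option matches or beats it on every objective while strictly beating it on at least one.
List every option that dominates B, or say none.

C

C: salary ask 202≤220, interview score 8.3≥5.7, experience 19≥19, start delay 3≤12 — dominates B.
Others (A, D, E, F) are each worse than B on at least one objective.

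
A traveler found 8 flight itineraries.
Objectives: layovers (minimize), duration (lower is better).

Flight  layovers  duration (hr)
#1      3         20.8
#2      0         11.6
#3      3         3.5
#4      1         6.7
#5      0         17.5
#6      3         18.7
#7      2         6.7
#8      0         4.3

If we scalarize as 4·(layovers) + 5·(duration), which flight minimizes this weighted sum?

#1: 4·3 + 5·20.8 = 116.0
#2: 4·0 + 5·11.6 = 58.0
#3: 4·3 + 5·3.5 = 29.5
#4: 4·1 + 5·6.7 = 37.5
#5: 4·0 + 5·17.5 = 87.5
#6: 4·3 + 5·18.7 = 105.5
#7: 4·2 + 5·6.7 = 41.5
#8: 4·0 + 5·4.3 = 21.5
Lowest: #8 at 21.5.

#8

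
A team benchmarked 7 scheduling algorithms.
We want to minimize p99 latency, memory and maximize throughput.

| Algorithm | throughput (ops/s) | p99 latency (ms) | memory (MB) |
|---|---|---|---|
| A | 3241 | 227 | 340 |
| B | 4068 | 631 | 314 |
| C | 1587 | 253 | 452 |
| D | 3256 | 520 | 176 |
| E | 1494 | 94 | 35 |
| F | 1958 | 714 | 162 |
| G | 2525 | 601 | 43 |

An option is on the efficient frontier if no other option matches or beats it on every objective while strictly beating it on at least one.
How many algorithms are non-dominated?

5

A: not dominated.
B: not dominated (best throughput).
C: dominated by A (throughput 3241≥1587, p99 latency 227≤253, memory 340≤452).
D: not dominated.
E: not dominated (best p99 latency).
F: dominated by G (throughput 2525≥1958, p99 latency 601≤714, memory 43≤162).
G: not dominated.
Pareto-optimal: A, B, D, E, G → 5.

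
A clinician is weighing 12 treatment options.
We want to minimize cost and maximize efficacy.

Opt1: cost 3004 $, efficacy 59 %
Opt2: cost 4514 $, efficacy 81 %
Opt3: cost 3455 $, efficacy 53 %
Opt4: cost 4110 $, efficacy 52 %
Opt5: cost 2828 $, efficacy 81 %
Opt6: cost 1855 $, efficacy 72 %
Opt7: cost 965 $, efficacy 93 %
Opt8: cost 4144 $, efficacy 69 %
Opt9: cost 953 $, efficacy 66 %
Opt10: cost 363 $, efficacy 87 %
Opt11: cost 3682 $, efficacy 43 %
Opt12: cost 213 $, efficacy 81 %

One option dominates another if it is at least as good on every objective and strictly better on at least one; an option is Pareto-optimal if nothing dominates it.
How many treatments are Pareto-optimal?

Opt1: dominated by Opt5 (cost 2828≤3004, efficacy 81≥59).
Opt2: dominated by Opt5 (cost 2828≤4514, efficacy 81≥81).
Opt3: dominated by Opt1 (cost 3004≤3455, efficacy 59≥53).
Opt4: dominated by Opt1 (cost 3004≤4110, efficacy 59≥52).
Opt5: dominated by Opt7 (cost 965≤2828, efficacy 93≥81).
Opt6: dominated by Opt7 (cost 965≤1855, efficacy 93≥72).
Opt7: not dominated (best efficacy).
Opt8: dominated by Opt5 (cost 2828≤4144, efficacy 81≥69).
Opt9: dominated by Opt10 (cost 363≤953, efficacy 87≥66).
Opt10: not dominated.
Opt11: dominated by Opt1 (cost 3004≤3682, efficacy 59≥43).
Opt12: not dominated (best cost).
Pareto-optimal: Opt7, Opt10, Opt12 → 3.

3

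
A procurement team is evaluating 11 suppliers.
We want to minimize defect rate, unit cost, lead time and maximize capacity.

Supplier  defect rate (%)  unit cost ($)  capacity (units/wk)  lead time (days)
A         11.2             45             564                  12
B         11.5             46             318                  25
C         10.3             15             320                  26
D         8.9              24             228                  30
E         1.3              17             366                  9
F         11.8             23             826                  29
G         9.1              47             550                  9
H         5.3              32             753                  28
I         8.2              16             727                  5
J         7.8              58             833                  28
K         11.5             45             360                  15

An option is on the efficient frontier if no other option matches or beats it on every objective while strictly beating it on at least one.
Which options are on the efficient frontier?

A: dominated by I (defect rate 8.2≤11.2, unit cost 16≤45, capacity 727≥564, lead time 5≤12).
B: dominated by A (defect rate 11.2≤11.5, unit cost 45≤46, capacity 564≥318, lead time 12≤25).
C: not dominated (best unit cost).
D: dominated by E (defect rate 1.3≤8.9, unit cost 17≤24, capacity 366≥228, lead time 9≤30).
E: not dominated (best defect rate).
F: not dominated.
G: dominated by I (defect rate 8.2≤9.1, unit cost 16≤47, capacity 727≥550, lead time 5≤9).
H: not dominated.
I: not dominated (best lead time).
J: not dominated (best capacity).
K: dominated by A (defect rate 11.2≤11.5, unit cost 45≤45, capacity 564≥360, lead time 12≤15).

C, E, F, H, I, J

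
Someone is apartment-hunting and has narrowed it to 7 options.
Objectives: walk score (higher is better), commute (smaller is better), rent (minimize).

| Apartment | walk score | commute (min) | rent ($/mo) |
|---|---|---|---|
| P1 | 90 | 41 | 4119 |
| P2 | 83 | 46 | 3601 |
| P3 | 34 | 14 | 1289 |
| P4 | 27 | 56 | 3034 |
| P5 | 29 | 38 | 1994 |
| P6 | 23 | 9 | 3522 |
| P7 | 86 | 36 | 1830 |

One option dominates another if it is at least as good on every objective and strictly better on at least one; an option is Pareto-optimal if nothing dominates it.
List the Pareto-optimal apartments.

P1: not dominated (best walk score).
P2: dominated by P7 (walk score 86≥83, commute 36≤46, rent 1830≤3601).
P3: not dominated (best rent).
P4: dominated by P3 (walk score 34≥27, commute 14≤56, rent 1289≤3034).
P5: dominated by P3 (walk score 34≥29, commute 14≤38, rent 1289≤1994).
P6: not dominated (best commute).
P7: not dominated.

P1, P3, P6, P7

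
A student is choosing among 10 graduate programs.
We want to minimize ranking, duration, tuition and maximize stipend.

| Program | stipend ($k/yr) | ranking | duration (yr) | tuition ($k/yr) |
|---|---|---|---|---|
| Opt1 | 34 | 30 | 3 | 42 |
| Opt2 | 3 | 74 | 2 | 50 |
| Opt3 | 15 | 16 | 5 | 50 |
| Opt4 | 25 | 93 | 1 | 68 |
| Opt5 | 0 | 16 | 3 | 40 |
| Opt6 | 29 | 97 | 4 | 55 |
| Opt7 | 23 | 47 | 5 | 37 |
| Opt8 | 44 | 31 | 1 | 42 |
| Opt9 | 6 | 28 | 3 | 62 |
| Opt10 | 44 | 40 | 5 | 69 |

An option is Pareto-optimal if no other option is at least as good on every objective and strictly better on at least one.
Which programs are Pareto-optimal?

Opt1: not dominated.
Opt2: dominated by Opt8 (stipend 44≥3, ranking 31≤74, duration 1≤2, tuition 42≤50).
Opt3: not dominated.
Opt4: dominated by Opt8 (stipend 44≥25, ranking 31≤93, duration 1≤1, tuition 42≤68).
Opt5: not dominated.
Opt6: dominated by Opt1 (stipend 34≥29, ranking 30≤97, duration 3≤4, tuition 42≤55).
Opt7: not dominated (best tuition).
Opt8: not dominated.
Opt9: not dominated.
Opt10: dominated by Opt8 (stipend 44≥44, ranking 31≤40, duration 1≤5, tuition 42≤69).

Opt1, Opt3, Opt5, Opt7, Opt8, Opt9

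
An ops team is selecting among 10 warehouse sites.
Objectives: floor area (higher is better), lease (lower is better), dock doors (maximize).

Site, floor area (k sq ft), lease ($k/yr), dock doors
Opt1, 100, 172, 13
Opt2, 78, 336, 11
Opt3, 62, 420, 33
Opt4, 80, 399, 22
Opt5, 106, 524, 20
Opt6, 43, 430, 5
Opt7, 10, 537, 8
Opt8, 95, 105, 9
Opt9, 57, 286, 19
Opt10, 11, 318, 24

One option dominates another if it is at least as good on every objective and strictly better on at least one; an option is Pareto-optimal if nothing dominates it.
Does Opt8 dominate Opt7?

Opt8 vs Opt7: floor area 95≥10, lease 105≤537, dock doors 9≥8 — Opt8 is at least as good on every objective with at least one strict improvement.

Yes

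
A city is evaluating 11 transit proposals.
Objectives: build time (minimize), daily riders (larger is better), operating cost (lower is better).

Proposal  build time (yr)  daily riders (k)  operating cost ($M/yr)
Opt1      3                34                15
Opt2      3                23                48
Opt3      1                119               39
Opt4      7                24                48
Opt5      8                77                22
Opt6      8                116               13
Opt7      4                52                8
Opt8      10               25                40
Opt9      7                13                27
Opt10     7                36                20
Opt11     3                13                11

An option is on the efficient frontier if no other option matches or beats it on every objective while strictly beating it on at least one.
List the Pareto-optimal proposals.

Opt1: not dominated.
Opt2: dominated by Opt1 (build time 3≤3, daily riders 34≥23, operating cost 15≤48).
Opt3: not dominated (best build time).
Opt4: dominated by Opt1 (build time 3≤7, daily riders 34≥24, operating cost 15≤48).
Opt5: dominated by Opt6 (build time 8≤8, daily riders 116≥77, operating cost 13≤22).
Opt6: not dominated.
Opt7: not dominated (best operating cost).
Opt8: dominated by Opt1 (build time 3≤10, daily riders 34≥25, operating cost 15≤40).
Opt9: dominated by Opt1 (build time 3≤7, daily riders 34≥13, operating cost 15≤27).
Opt10: dominated by Opt7 (build time 4≤7, daily riders 52≥36, operating cost 8≤20).
Opt11: not dominated.

Opt1, Opt3, Opt6, Opt7, Opt11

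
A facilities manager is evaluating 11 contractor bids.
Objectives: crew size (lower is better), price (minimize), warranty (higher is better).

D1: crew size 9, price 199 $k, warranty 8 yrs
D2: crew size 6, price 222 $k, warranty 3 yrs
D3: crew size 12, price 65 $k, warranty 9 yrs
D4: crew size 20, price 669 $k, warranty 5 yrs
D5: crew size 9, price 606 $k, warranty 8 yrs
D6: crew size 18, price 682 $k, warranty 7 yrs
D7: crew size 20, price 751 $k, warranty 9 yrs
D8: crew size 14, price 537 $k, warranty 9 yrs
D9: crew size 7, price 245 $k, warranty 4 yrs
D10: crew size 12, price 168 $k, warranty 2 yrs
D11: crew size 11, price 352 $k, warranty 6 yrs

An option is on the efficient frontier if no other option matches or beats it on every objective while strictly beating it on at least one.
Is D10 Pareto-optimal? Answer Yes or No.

D3 vs D10: crew size 12≤12, price 65≤168, warranty 9≥2 — D3 is at least as good on every objective and strictly better on at least one, so D3 dominates D10.

No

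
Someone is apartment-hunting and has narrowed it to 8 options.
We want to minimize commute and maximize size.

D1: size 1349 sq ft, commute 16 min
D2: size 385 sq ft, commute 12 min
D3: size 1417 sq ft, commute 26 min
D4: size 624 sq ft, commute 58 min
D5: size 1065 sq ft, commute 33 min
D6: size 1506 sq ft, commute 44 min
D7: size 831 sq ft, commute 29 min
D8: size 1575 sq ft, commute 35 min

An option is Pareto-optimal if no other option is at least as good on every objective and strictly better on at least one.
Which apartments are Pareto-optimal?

D1, D2, D3, D8

D1: not dominated.
D2: not dominated (best commute).
D3: not dominated.
D4: dominated by D1 (size 1349≥624, commute 16≤58).
D5: dominated by D1 (size 1349≥1065, commute 16≤33).
D6: dominated by D8 (size 1575≥1506, commute 35≤44).
D7: dominated by D1 (size 1349≥831, commute 16≤29).
D8: not dominated (best size).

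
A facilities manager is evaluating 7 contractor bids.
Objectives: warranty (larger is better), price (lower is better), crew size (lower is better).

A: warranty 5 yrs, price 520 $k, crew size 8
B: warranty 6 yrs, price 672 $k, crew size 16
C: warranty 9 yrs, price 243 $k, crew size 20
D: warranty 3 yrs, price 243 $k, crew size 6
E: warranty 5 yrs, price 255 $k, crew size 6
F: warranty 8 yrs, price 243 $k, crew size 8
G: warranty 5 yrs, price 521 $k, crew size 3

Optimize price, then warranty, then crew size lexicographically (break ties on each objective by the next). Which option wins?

First minimize price: best is 243, kept {C, D, F}.
Then maximize warranty: best is 9, kept {C}.

C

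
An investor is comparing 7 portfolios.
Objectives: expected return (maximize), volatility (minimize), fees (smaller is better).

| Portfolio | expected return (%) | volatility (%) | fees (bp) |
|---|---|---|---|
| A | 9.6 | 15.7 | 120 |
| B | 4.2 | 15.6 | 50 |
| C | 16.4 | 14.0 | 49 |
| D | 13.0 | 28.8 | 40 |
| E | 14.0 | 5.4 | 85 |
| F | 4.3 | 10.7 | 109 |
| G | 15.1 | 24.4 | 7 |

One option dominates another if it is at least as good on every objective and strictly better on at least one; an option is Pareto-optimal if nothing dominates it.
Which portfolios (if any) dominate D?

G

G: expected return 15.1≥13.0, volatility 24.4≤28.8, fees 7≤40 — dominates D.
Others (A, B, C, E, F) are each worse than D on at least one objective.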